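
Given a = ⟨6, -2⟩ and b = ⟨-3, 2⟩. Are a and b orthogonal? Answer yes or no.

no

a · b = 6·(-3) + (-2)·2 = -18 - 4 = -22
Nonzero, so the vectors are not orthogonal.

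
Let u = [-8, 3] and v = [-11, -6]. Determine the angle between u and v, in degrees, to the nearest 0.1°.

u · v = (-8)·(-11) + 3·(-6) = 88 - 18 = 70
|u|² = 64 + 9 = 73,  |u| = √73 ≈ 8.544004
|v|² = 121 + 36 = 157,  |v| = √157 ≈ 12.529964
cos θ = 70 / (8.544004 · 12.529964) ≈ 0.65386
θ = arccos(0.65386) ≈ 49.2°

49.2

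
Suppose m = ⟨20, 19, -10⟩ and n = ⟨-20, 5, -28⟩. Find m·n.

m · n = 20·(-20) + 19·5 + (-10)·(-28) = -400 + 95 + 280 = -25

-25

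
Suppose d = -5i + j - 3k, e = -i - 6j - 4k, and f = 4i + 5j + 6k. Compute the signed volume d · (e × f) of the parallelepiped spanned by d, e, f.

e × f:
i: (-6)·6 - (-4)·5 = -36 - (-20) = -16
j: (-4)·4 - (-1)·6 = -16 - (-6) = -10
k: (-1)·5 - (-6)·4 = -5 - (-24) = 19
e × f = (-16, -10, 19)
d · (e × f) = (-5)·(-16) + 1·(-10) + (-3)·19 = 80 - 10 - 57 = 13

13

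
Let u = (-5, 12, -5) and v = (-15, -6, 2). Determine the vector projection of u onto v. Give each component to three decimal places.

(0.396, 0.158, -0.053)

u · v = (-5)·(-15) + 12·(-6) + (-5)·2 = 75 - 72 - 10 = -7
|v|² = 225 + 36 + 4 = 265
proj_v u = (-7/265) · (-15, -6, 2) ≈ (0.396, 0.158, -0.053)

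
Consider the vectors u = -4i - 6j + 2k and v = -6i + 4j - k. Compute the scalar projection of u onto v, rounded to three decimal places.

-0.275

u · v = (-4)·(-6) + (-6)·4 + 2·(-1) = 24 - 24 - 2 = -2
|v| = √(36 + 16 + 1) = √53 ≈ 7.2801
comp_v u = -2 / √53 ≈ -0.275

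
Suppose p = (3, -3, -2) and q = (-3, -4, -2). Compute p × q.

i: (-3)·(-2) - (-2)·(-4) = 6 - 8 = -2
j: (-2)·(-3) - 3·(-2) = 6 - (-6) = 12
k: 3·(-4) - (-3)·(-3) = -12 - 9 = -21
p × q = (-2, 12, -21)

(-2, 12, -21)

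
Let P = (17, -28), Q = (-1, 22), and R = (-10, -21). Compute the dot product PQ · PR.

PQ = Q − P = (-18, 50)
PR = R − P = (-27, 7)
PQ · PR = (-18)·(-27) + 50·7 = 486 + 350 = 836

836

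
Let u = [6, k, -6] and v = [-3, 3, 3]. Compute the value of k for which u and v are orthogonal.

12

u · v = 6·(-3) + k·3 + (-6)·3 = -36 + 3k
Set equal to 0: 3k = 36, so k = 12.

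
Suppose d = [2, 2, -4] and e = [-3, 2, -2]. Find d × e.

i: 2·(-2) - (-4)·2 = -4 - (-8) = 4
j: (-4)·(-3) - 2·(-2) = 12 - (-4) = 16
k: 2·2 - 2·(-3) = 4 - (-6) = 10
d × e = (4, 16, 10)

(4, 16, 10)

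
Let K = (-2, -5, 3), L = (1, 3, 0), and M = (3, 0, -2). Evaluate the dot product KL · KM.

KL = L − K = (3, 8, -3)
KM = M − K = (5, 5, -5)
KL · KM = 3·5 + 8·5 + (-3)·(-5) = 15 + 40 + 15 = 70

70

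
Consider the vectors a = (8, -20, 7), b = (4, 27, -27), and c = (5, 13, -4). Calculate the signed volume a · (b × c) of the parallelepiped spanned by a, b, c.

b × c:
i: 27·(-4) - (-27)·13 = -108 - (-351) = 243
j: (-27)·5 - 4·(-4) = -135 - (-16) = -119
k: 4·13 - 27·5 = 52 - 135 = -83
b × c = (243, -119, -83)
a · (b × c) = 8·243 + (-20)·(-119) + 7·(-83) = 1944 + 2380 - 581 = 3743

3743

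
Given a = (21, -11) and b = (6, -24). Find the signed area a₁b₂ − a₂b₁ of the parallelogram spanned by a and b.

21·(-24) - (-11)·6 = -504 - (-66) = -438

-438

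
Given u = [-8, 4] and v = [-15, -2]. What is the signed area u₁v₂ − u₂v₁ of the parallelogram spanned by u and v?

(-8)·(-2) - 4·(-15) = 16 - (-60) = 76

76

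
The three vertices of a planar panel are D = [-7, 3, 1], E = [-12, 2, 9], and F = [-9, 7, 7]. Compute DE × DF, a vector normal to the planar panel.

DE = (-5, -1, 8)
DF = (-2, 4, 6)
i: (-1)·6 - 8·4 = -6 - 32 = -38
j: 8·(-2) - (-5)·6 = -16 - (-30) = 14
k: (-5)·4 - (-1)·(-2) = -20 - 2 = -22
DE × DF = (-38, 14, -22)

(-38, 14, -22)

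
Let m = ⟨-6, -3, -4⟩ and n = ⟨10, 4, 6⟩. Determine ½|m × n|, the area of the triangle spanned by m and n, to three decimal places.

3.742

i: (-3)·6 - (-4)·4 = -18 - (-16) = -2
j: (-4)·10 - (-6)·6 = -40 - (-36) = -4
k: (-6)·4 - (-3)·10 = -24 - (-30) = 6
m × n = (-2, -4, 6)
|m × n| = √((-2)² + (-4)² + 6²) = √56 ≈ 7.4833
area = ½ · 7.4833 ≈ 3.742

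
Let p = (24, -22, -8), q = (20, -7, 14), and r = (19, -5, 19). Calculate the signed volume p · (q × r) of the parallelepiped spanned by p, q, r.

732

q × r:
i: (-7)·19 - 14·(-5) = -133 - (-70) = -63
j: 14·19 - 20·19 = 266 - 380 = -114
k: 20·(-5) - (-7)·19 = -100 - (-133) = 33
q × r = (-63, -114, 33)
p · (q × r) = 24·(-63) + (-22)·(-114) + (-8)·33 = -1512 + 2508 - 264 = 732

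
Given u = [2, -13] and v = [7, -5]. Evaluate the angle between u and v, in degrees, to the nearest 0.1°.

45.7

u · v = 2·7 + (-13)·(-5) = 14 + 65 = 79
|u|² = 4 + 169 = 173,  |u| = √173 ≈ 13.152946
|v|² = 49 + 25 = 74,  |v| = √74 ≈ 8.602325
cos θ = 79 / (13.152946 · 8.602325) ≈ 0.69821
θ = arccos(0.69821) ≈ 45.7°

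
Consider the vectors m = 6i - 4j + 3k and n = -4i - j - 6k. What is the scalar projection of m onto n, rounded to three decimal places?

-5.220

m · n = 6·(-4) + (-4)·(-1) + 3·(-6) = -24 + 4 - 18 = -38
|n| = √(16 + 1 + 36) = √53 ≈ 7.2801
comp_n m = -38 / √53 ≈ -5.220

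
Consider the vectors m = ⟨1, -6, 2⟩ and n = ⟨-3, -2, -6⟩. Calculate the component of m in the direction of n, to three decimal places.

m · n = 1·(-3) + (-6)·(-2) + 2·(-6) = -3 + 12 - 12 = -3
|n| = √(9 + 4 + 36) = √49 ≈ 7.0000
comp_n m = -3 / √49 ≈ -0.429

-0.429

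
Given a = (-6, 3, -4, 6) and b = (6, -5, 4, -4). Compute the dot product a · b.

-91

a · b = (-6)·6 + 3·(-5) + (-4)·4 + 6·(-4) = -36 - 15 - 16 - 24 = -91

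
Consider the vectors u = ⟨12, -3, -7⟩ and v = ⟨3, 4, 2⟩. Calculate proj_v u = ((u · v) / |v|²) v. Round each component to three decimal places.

(1.034, 1.379, 0.690)

u · v = 12·3 + (-3)·4 + (-7)·2 = 36 - 12 - 14 = 10
|v|² = 9 + 16 + 4 = 29
proj_v u = (10/29) · (3, 4, 2) ≈ (1.034, 1.379, 0.690)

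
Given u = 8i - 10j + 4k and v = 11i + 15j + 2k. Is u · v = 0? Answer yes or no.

no

u · v = 8·11 + (-10)·15 + 4·2 = 88 - 150 + 8 = -54
Nonzero, so the vectors are not orthogonal.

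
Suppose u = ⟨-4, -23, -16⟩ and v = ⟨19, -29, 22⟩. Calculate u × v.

i: (-23)·22 - (-16)·(-29) = -506 - 464 = -970
j: (-16)·19 - (-4)·22 = -304 - (-88) = -216
k: (-4)·(-29) - (-23)·19 = 116 - (-437) = 553
u × v = (-970, -216, 553)

(-970, -216, 553)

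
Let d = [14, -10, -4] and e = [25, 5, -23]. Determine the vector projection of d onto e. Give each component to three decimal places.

(8.312, 1.662, -7.647)

d · e = 14·25 + (-10)·5 + (-4)·(-23) = 350 - 50 + 92 = 392
|e|² = 625 + 25 + 529 = 1179
proj_e d = (392/1179) · (25, 5, -23) ≈ (8.312, 1.662, -7.647)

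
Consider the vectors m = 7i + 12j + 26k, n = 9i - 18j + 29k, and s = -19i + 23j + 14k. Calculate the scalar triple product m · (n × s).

n × s:
i: (-18)·14 - 29·23 = -252 - 667 = -919
j: 29·(-19) - 9·14 = -551 - 126 = -677
k: 9·23 - (-18)·(-19) = 207 - 342 = -135
n × s = (-919, -677, -135)
m · (n × s) = 7·(-919) + 12·(-677) + 26·(-135) = -6433 - 8124 - 3510 = -18067

-18067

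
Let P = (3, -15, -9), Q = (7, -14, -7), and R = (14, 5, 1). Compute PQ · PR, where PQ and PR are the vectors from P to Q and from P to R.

84

PQ = Q − P = (4, 1, 2)
PR = R − P = (11, 20, 10)
PQ · PR = 4·11 + 1·20 + 2·10 = 44 + 20 + 20 = 84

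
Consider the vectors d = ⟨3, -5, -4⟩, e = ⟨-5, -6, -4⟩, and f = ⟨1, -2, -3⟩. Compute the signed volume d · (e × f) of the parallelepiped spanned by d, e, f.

61

e × f:
i: (-6)·(-3) - (-4)·(-2) = 18 - 8 = 10
j: (-4)·1 - (-5)·(-3) = -4 - 15 = -19
k: (-5)·(-2) - (-6)·1 = 10 - (-6) = 16
e × f = (10, -19, 16)
d · (e × f) = 3·10 + (-5)·(-19) + (-4)·16 = 30 + 95 - 64 = 61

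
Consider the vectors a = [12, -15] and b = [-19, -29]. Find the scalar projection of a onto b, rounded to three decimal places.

a · b = 12·(-19) + (-15)·(-29) = -228 + 435 = 207
|b| = √(361 + 841) = √1202 ≈ 34.6699
comp_b a = 207 / √1202 ≈ 5.971

5.971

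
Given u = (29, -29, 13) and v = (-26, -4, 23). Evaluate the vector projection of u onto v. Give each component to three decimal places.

u · v = 29·(-26) + (-29)·(-4) + 13·23 = -754 + 116 + 299 = -339
|v|² = 676 + 16 + 529 = 1221
proj_v u = (-339/1221) · (-26, -4, 23) ≈ (7.219, 1.111, -6.386)

(7.219, 1.111, -6.386)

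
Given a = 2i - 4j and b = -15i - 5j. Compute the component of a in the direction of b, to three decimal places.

a · b = 2·(-15) + (-4)·(-5) = -30 + 20 = -10
|b| = √(225 + 25) = √250 ≈ 15.8114
comp_b a = -10 / √250 ≈ -0.632

-0.632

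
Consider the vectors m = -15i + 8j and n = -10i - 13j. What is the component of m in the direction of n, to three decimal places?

2.805

m · n = (-15)·(-10) + 8·(-13) = 150 - 104 = 46
|n| = √(100 + 169) = √269 ≈ 16.4012
comp_n m = 46 / √269 ≈ 2.805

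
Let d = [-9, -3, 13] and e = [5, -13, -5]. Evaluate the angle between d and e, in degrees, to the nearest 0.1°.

d · e = (-9)·5 + (-3)·(-13) + 13·(-5) = -45 + 39 - 65 = -71
|d|² = 81 + 9 + 169 = 259,  |d| = √259 ≈ 16.093477
|e|² = 25 + 169 + 25 = 219,  |e| = √219 ≈ 14.798649
cos θ = -71 / (16.093477 · 14.798649) ≈ -0.29812
θ = arccos(-0.29812) ≈ 107.3°

107.3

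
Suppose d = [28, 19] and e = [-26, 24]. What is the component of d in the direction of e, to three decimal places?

-7.687

d · e = 28·(-26) + 19·24 = -728 + 456 = -272
|e| = √(676 + 576) = √1252 ≈ 35.3836
comp_e d = -272 / √1252 ≈ -7.687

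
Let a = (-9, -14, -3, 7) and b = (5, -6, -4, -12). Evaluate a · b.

-33

a · b = (-9)·5 + (-14)·(-6) + (-3)·(-4) + 7·(-12) = -45 + 84 + 12 - 84 = -33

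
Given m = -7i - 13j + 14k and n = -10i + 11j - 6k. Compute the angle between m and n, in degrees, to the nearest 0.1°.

118.8

m · n = (-7)·(-10) + (-13)·11 + 14·(-6) = 70 - 143 - 84 = -157
|m|² = 49 + 169 + 196 = 414,  |m| = √414 ≈ 20.346990
|n|² = 100 + 121 + 36 = 257,  |n| = √257 ≈ 16.031220
cos θ = -157 / (20.346990 · 16.031220) ≈ -0.48132
θ = arccos(-0.48132) ≈ 118.8°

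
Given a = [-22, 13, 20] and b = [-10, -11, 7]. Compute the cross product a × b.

i: 13·7 - 20·(-11) = 91 - (-220) = 311
j: 20·(-10) - (-22)·7 = -200 - (-154) = -46
k: (-22)·(-11) - 13·(-10) = 242 - (-130) = 372
a × b = (311, -46, 372)

(311, -46, 372)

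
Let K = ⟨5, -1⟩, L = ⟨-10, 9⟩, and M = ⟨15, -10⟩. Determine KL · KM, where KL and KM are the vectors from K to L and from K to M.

KL = L − K = (-15, 10)
KM = M − K = (10, -9)
KL · KM = (-15)·10 + 10·(-9) = -150 - 90 = -240

-240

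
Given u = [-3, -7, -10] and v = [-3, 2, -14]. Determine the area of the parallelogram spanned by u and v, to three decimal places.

i: (-7)·(-14) - (-10)·2 = 98 - (-20) = 118
j: (-10)·(-3) - (-3)·(-14) = 30 - 42 = -12
k: (-3)·2 - (-7)·(-3) = -6 - 21 = -27
u × v = (118, -12, -27)
|u × v| = √(118² + (-12)² + (-27)²) = √14797 ≈ 121.6429

121.643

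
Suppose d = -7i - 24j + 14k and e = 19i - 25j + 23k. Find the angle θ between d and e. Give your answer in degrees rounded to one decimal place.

45.0

d · e = (-7)·19 + (-24)·(-25) + 14·23 = -133 + 600 + 322 = 789
|d|² = 49 + 576 + 196 = 821,  |d| = √821 ≈ 28.653098
|e|² = 361 + 625 + 529 = 1515,  |e| = √1515 ≈ 38.923001
cos θ = 789 / (28.653098 · 38.923001) ≈ 0.70746
θ = arccos(0.70746) ≈ 45.0°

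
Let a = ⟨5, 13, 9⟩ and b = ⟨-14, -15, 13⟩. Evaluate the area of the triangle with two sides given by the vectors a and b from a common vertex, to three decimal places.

187.314

i: 13·13 - 9·(-15) = 169 - (-135) = 304
j: 9·(-14) - 5·13 = -126 - 65 = -191
k: 5·(-15) - 13·(-14) = -75 - (-182) = 107
a × b = (304, -191, 107)
|a × b| = √(304² + (-191)² + 107²) = √140346 ≈ 374.6278
area = ½ · 374.6278 ≈ 187.314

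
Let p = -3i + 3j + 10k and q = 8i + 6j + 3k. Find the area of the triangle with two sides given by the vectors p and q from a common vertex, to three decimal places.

55.421

i: 3·3 - 10·6 = 9 - 60 = -51
j: 10·8 - (-3)·3 = 80 - (-9) = 89
k: (-3)·6 - 3·8 = -18 - 24 = -42
p × q = (-51, 89, -42)
|p × q| = √((-51)² + 89² + (-42)²) = √12286 ≈ 110.8422
area = ½ · 110.8422 ≈ 55.421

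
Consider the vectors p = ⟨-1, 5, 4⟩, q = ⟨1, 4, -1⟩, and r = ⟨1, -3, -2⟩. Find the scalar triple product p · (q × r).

-12

q × r:
i: 4·(-2) - (-1)·(-3) = -8 - 3 = -11
j: (-1)·1 - 1·(-2) = -1 - (-2) = 1
k: 1·(-3) - 4·1 = -3 - 4 = -7
q × r = (-11, 1, -7)
p · (q × r) = (-1)·(-11) + 5·1 + 4·(-7) = 11 + 5 - 28 = -12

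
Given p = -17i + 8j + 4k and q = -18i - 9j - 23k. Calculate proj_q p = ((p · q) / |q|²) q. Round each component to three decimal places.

(-2.737, -1.368, -3.497)

p · q = (-17)·(-18) + 8·(-9) + 4·(-23) = 306 - 72 - 92 = 142
|q|² = 324 + 81 + 529 = 934
proj_q p = (142/934) · (-18, -9, -23) ≈ (-2.737, -1.368, -3.497)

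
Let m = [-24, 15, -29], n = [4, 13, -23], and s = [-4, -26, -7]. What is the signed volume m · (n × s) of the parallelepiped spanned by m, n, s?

19844

n × s:
i: 13·(-7) - (-23)·(-26) = -91 - 598 = -689
j: (-23)·(-4) - 4·(-7) = 92 - (-28) = 120
k: 4·(-26) - 13·(-4) = -104 - (-52) = -52
n × s = (-689, 120, -52)
m · (n × s) = (-24)·(-689) + 15·120 + (-29)·(-52) = 16536 + 1800 + 1508 = 19844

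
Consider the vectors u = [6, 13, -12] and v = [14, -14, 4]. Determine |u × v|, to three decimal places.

i: 13·4 - (-12)·(-14) = 52 - 168 = -116
j: (-12)·14 - 6·4 = -168 - 24 = -192
k: 6·(-14) - 13·14 = -84 - 182 = -266
u × v = (-116, -192, -266)
|u × v| = √((-116)² + (-192)² + (-266)²) = √121076 ≈ 347.9598

347.960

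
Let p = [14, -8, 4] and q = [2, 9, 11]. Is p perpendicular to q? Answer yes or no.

p · q = 14·2 + (-8)·9 + 4·11 = 28 - 72 + 44 = 0
Zero, so the vectors are orthogonal.

yes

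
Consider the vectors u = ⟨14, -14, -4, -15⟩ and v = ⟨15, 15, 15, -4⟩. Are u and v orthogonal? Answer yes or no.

yes

u · v = 14·15 + (-14)·15 + (-4)·15 + (-15)·(-4) = 210 - 210 - 60 + 60 = 0
Zero, so the vectors are orthogonal.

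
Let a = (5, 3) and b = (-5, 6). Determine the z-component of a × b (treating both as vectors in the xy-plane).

5·6 - 3·(-5) = 30 - (-15) = 45

45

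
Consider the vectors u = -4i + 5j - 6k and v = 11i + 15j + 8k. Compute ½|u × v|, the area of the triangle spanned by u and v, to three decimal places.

i: 5·8 - (-6)·15 = 40 - (-90) = 130
j: (-6)·11 - (-4)·8 = -66 - (-32) = -34
k: (-4)·15 - 5·11 = -60 - 55 = -115
u × v = (130, -34, -115)
|u × v| = √(130² + (-34)² + (-115)²) = √31281 ≈ 176.8644
area = ½ · 176.8644 ≈ 88.432

88.432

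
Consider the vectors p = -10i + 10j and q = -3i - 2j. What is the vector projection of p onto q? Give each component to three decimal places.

(-2.308, -1.538)

p · q = (-10)·(-3) + 10·(-2) = 30 - 20 = 10
|q|² = 9 + 4 = 13
proj_q p = (10/13) · (-3, -2) ≈ (-2.308, -1.538)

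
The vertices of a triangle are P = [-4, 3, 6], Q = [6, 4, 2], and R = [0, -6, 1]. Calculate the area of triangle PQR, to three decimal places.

54.021

PQ = (10, 1, -4),  PR = (4, -9, -5)
i: 1·(-5) - (-4)·(-9) = -5 - 36 = -41
j: (-4)·4 - 10·(-5) = -16 - (-50) = 34
k: 10·(-9) - 1·4 = -90 - 4 = -94
PQ × PR = (-41, 34, -94)
|PQ × PR| = √11673 ≈ 108.0417
area = ½ · 108.0417 ≈ 54.021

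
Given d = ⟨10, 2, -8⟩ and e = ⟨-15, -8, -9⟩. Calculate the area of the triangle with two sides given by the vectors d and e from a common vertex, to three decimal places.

115.460

i: 2·(-9) - (-8)·(-8) = -18 - 64 = -82
j: (-8)·(-15) - 10·(-9) = 120 - (-90) = 210
k: 10·(-8) - 2·(-15) = -80 - (-30) = -50
d × e = (-82, 210, -50)
|d × e| = √((-82)² + 210² + (-50)²) = √53324 ≈ 230.9199
area = ½ · 230.9199 ≈ 115.460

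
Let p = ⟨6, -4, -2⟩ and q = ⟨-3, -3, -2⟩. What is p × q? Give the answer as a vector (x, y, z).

i: (-4)·(-2) - (-2)·(-3) = 8 - 6 = 2
j: (-2)·(-3) - 6·(-2) = 6 - (-12) = 18
k: 6·(-3) - (-4)·(-3) = -18 - 12 = -30
p × q = (2, 18, -30)

(2, 18, -30)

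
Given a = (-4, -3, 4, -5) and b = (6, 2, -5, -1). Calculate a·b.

a · b = (-4)·6 + (-3)·2 + 4·(-5) + (-5)·(-1) = -24 - 6 - 20 + 5 = -45

-45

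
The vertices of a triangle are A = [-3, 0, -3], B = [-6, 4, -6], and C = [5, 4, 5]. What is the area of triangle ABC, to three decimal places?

AB = (-3, 4, -3),  AC = (8, 4, 8)
i: 4·8 - (-3)·4 = 32 - (-12) = 44
j: (-3)·8 - (-3)·8 = -24 - (-24) = 0
k: (-3)·4 - 4·8 = -12 - 32 = -44
AB × AC = (44, 0, -44)
|AB × AC| = √3872 ≈ 62.2254
area = ½ · 62.2254 ≈ 31.113

31.113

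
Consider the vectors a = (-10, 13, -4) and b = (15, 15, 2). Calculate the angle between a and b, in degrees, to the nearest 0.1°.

a · b = (-10)·15 + 13·15 + (-4)·2 = -150 + 195 - 8 = 37
|a|² = 100 + 169 + 16 = 285,  |a| = √285 ≈ 16.881943
|b|² = 225 + 225 + 4 = 454,  |b| = √454 ≈ 21.307276
cos θ = 37 / (16.881943 · 21.307276) ≈ 0.10286
θ = arccos(0.10286) ≈ 84.1°

84.1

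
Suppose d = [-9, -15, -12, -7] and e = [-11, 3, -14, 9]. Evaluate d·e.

d · e = (-9)·(-11) + (-15)·3 + (-12)·(-14) + (-7)·9 = 99 - 45 + 168 - 63 = 159

159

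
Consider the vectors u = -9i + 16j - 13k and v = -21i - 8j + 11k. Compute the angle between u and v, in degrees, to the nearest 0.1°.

u · v = (-9)·(-21) + 16·(-8) + (-13)·11 = 189 - 128 - 143 = -82
|u|² = 81 + 256 + 169 = 506,  |u| = √506 ≈ 22.494444
|v|² = 441 + 64 + 121 = 626,  |v| = √626 ≈ 25.019992
cos θ = -82 / (22.494444 · 25.019992) ≈ -0.14570
θ = arccos(-0.14570) ≈ 98.4°

98.4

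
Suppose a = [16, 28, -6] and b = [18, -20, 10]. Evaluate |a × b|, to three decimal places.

881.136

i: 28·10 - (-6)·(-20) = 280 - 120 = 160
j: (-6)·18 - 16·10 = -108 - 160 = -268
k: 16·(-20) - 28·18 = -320 - 504 = -824
a × b = (160, -268, -824)
|a × b| = √(160² + (-268)² + (-824)²) = √776400 ≈ 881.1356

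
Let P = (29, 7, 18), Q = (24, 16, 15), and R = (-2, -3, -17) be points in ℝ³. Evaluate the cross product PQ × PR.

(-345, -82, 329)

PQ = (-5, 9, -3)
PR = (-31, -10, -35)
i: 9·(-35) - (-3)·(-10) = -315 - 30 = -345
j: (-3)·(-31) - (-5)·(-35) = 93 - 175 = -82
k: (-5)·(-10) - 9·(-31) = 50 - (-279) = 329
PQ × PR = (-345, -82, 329)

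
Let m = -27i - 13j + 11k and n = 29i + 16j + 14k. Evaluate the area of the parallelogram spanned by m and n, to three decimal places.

785.492

i: (-13)·14 - 11·16 = -182 - 176 = -358
j: 11·29 - (-27)·14 = 319 - (-378) = 697
k: (-27)·16 - (-13)·29 = -432 - (-377) = -55
m × n = (-358, 697, -55)
|m × n| = √((-358)² + 697² + (-55)²) = √616998 ≈ 785.4922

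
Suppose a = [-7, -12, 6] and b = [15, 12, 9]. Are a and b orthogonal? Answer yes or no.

a · b = (-7)·15 + (-12)·12 + 6·9 = -105 - 144 + 54 = -195
Nonzero, so the vectors are not orthogonal.

no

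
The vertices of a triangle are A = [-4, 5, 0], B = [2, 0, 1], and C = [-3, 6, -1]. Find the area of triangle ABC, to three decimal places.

6.819

AB = (6, -5, 1),  AC = (1, 1, -1)
i: (-5)·(-1) - 1·1 = 5 - 1 = 4
j: 1·1 - 6·(-1) = 1 - (-6) = 7
k: 6·1 - (-5)·1 = 6 - (-5) = 11
AB × AC = (4, 7, 11)
|AB × AC| = √186 ≈ 13.6382
area = ½ · 13.6382 ≈ 6.819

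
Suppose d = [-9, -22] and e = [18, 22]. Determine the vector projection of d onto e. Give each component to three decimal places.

d · e = (-9)·18 + (-22)·22 = -162 - 484 = -646
|e|² = 324 + 484 = 808
proj_e d = (-646/808) · (18, 22) ≈ (-14.391, -17.589)

(-14.391, -17.589)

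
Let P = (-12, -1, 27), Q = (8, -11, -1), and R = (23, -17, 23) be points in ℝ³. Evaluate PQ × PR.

(-408, -900, 30)

PQ = (20, -10, -28)
PR = (35, -16, -4)
i: (-10)·(-4) - (-28)·(-16) = 40 - 448 = -408
j: (-28)·35 - 20·(-4) = -980 - (-80) = -900
k: 20·(-16) - (-10)·35 = -320 - (-350) = 30
PQ × PR = (-408, -900, 30)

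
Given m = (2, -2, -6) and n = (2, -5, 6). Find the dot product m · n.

m · n = 2·2 + (-2)·(-5) + (-6)·6 = 4 + 10 - 36 = -22

-22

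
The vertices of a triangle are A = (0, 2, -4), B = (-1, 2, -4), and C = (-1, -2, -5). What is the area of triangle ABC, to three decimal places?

2.062

AB = (-1, 0, 0),  AC = (-1, -4, -1)
i: 0·(-1) - 0·(-4) = 0 - 0 = 0
j: 0·(-1) - (-1)·(-1) = 0 - 1 = -1
k: (-1)·(-4) - 0·(-1) = 4 - 0 = 4
AB × AC = (0, -1, 4)
|AB × AC| = √17 ≈ 4.1231
area = ½ · 4.1231 ≈ 2.062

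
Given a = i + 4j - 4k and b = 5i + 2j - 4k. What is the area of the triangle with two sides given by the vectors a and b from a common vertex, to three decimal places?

i: 4·(-4) - (-4)·2 = -16 - (-8) = -8
j: (-4)·5 - 1·(-4) = -20 - (-4) = -16
k: 1·2 - 4·5 = 2 - 20 = -18
a × b = (-8, -16, -18)
|a × b| = √((-8)² + (-16)² + (-18)²) = √644 ≈ 25.3772
area = ½ · 25.3772 ≈ 12.689

12.689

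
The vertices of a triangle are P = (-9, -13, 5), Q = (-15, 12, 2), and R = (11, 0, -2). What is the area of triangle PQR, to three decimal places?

301.241

PQ = (-6, 25, -3),  PR = (20, 13, -7)
i: 25·(-7) - (-3)·13 = -175 - (-39) = -136
j: (-3)·20 - (-6)·(-7) = -60 - 42 = -102
k: (-6)·13 - 25·20 = -78 - 500 = -578
PQ × PR = (-136, -102, -578)
|PQ × PR| = √362984 ≈ 602.4815
area = ½ · 602.4815 ≈ 301.241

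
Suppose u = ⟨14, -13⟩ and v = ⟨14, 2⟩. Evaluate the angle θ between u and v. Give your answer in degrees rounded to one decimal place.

51.0

u · v = 14·14 + (-13)·2 = 196 - 26 = 170
|u|² = 196 + 169 = 365,  |u| = √365 ≈ 19.104973
|v|² = 196 + 4 = 200,  |v| = √200 ≈ 14.142136
cos θ = 170 / (19.104973 · 14.142136) ≈ 0.62920
θ = arccos(0.62920) ≈ 51.0°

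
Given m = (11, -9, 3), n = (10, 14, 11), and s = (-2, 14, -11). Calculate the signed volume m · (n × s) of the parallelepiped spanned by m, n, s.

-3676

n × s:
i: 14·(-11) - 11·14 = -154 - 154 = -308
j: 11·(-2) - 10·(-11) = -22 - (-110) = 88
k: 10·14 - 14·(-2) = 140 - (-28) = 168
n × s = (-308, 88, 168)
m · (n × s) = 11·(-308) + (-9)·88 + 3·168 = -3388 - 792 + 504 = -3676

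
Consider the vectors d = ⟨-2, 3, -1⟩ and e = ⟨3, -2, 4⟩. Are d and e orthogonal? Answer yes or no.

d · e = (-2)·3 + 3·(-2) + (-1)·4 = -6 - 6 - 4 = -16
Nonzero, so the vectors are not orthogonal.

no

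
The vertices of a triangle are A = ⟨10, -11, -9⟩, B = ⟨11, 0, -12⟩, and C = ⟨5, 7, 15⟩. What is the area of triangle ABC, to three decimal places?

AB = (1, 11, -3),  AC = (-5, 18, 24)
i: 11·24 - (-3)·18 = 264 - (-54) = 318
j: (-3)·(-5) - 1·24 = 15 - 24 = -9
k: 1·18 - 11·(-5) = 18 - (-55) = 73
AB × AC = (318, -9, 73)
|AB × AC| = √106534 ≈ 326.3955
area = ½ · 326.3955 ≈ 163.198

163.198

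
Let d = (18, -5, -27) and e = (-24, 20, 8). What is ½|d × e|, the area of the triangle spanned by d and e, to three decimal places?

i: (-5)·8 - (-27)·20 = -40 - (-540) = 500
j: (-27)·(-24) - 18·8 = 648 - 144 = 504
k: 18·20 - (-5)·(-24) = 360 - 120 = 240
d × e = (500, 504, 240)
|d × e| = √(500² + 504² + 240²) = √561616 ≈ 749.4104
area = ½ · 749.4104 ≈ 374.705

374.705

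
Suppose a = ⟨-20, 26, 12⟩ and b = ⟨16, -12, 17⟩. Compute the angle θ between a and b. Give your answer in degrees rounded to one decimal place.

a · b = (-20)·16 + 26·(-12) + 12·17 = -320 - 312 + 204 = -428
|a|² = 400 + 676 + 144 = 1220,  |a| = √1220 ≈ 34.928498
|b|² = 256 + 144 + 289 = 689,  |b| = √689 ≈ 26.248809
cos θ = -428 / (34.928498 · 26.248809) ≈ -0.46683
θ = arccos(-0.46683) ≈ 117.8°

117.8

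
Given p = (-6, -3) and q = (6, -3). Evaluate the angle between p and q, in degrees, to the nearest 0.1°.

p · q = (-6)·6 + (-3)·(-3) = -36 + 9 = -27
|p|² = 36 + 9 = 45,  |p| = √45 ≈ 6.708204
|q|² = 36 + 9 = 45,  |q| = √45 ≈ 6.708204
cos θ = -27 / (6.708204 · 6.708204) ≈ -0.60000
θ = arccos(-0.60000) ≈ 126.9°

126.9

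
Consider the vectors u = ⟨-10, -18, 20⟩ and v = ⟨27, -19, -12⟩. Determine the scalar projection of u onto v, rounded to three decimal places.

u · v = (-10)·27 + (-18)·(-19) + 20·(-12) = -270 + 342 - 240 = -168
|v| = √(729 + 361 + 144) = √1234 ≈ 35.1283
comp_v u = -168 / √1234 ≈ -4.782

-4.782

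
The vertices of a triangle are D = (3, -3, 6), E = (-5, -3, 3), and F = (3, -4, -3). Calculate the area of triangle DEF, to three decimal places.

36.253

DE = (-8, 0, -3),  DF = (0, -1, -9)
i: 0·(-9) - (-3)·(-1) = 0 - 3 = -3
j: (-3)·0 - (-8)·(-9) = 0 - 72 = -72
k: (-8)·(-1) - 0·0 = 8 - 0 = 8
DE × DF = (-3, -72, 8)
|DE × DF| = √5257 ≈ 72.5052
area = ½ · 72.5052 ≈ 36.253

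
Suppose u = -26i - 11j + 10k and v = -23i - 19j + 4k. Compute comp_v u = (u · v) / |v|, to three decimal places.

28.140

u · v = (-26)·(-23) + (-11)·(-19) + 10·4 = 598 + 209 + 40 = 847
|v| = √(529 + 361 + 16) = √906 ≈ 30.0998
comp_v u = 847 / √906 ≈ 28.140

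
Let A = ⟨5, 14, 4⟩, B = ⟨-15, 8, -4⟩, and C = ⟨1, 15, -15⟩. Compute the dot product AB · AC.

226

AB = B − A = (-20, -6, -8)
AC = C − A = (-4, 1, -19)
AB · AC = (-20)·(-4) + (-6)·1 + (-8)·(-19) = 80 - 6 + 152 = 226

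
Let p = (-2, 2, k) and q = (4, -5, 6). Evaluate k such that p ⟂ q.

p · q = (-2)·4 + 2·(-5) + k·6 = -18 + 6k
Set equal to 0: 6k = 18, so k = 3.

3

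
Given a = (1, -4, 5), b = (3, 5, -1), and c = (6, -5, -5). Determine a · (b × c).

-291

b × c:
i: 5·(-5) - (-1)·(-5) = -25 - 5 = -30
j: (-1)·6 - 3·(-5) = -6 - (-15) = 9
k: 3·(-5) - 5·6 = -15 - 30 = -45
b × c = (-30, 9, -45)
a · (b × c) = 1·(-30) + (-4)·9 + 5·(-45) = -30 - 36 - 225 = -291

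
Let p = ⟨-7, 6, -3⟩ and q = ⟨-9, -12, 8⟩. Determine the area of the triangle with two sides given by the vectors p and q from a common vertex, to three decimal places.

i: 6·8 - (-3)·(-12) = 48 - 36 = 12
j: (-3)·(-9) - (-7)·8 = 27 - (-56) = 83
k: (-7)·(-12) - 6·(-9) = 84 - (-54) = 138
p × q = (12, 83, 138)
|p × q| = √(12² + 83² + 138²) = √26077 ≈ 161.4837
area = ½ · 161.4837 ≈ 80.742

80.742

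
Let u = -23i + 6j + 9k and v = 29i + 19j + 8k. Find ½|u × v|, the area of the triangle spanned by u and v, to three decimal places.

382.908

i: 6·8 - 9·19 = 48 - 171 = -123
j: 9·29 - (-23)·8 = 261 - (-184) = 445
k: (-23)·19 - 6·29 = -437 - 174 = -611
u × v = (-123, 445, -611)
|u × v| = √((-123)² + 445² + (-611)²) = √586475 ≈ 765.8166
area = ½ · 765.8166 ≈ 382.908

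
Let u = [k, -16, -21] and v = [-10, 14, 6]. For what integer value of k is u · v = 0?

-35

u · v = k·(-10) + (-16)·14 + (-21)·6 = -350 - 10k
Set equal to 0: -10k = 350, so k = -35.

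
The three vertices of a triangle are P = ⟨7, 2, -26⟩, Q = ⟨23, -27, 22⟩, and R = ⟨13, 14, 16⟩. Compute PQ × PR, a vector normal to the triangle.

(-1794, -384, 366)

PQ = (16, -29, 48)
PR = (6, 12, 42)
i: (-29)·42 - 48·12 = -1218 - 576 = -1794
j: 48·6 - 16·42 = 288 - 672 = -384
k: 16·12 - (-29)·6 = 192 - (-174) = 366
PQ × PR = (-1794, -384, 366)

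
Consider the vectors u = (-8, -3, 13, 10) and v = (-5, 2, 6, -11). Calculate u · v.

u · v = (-8)·(-5) + (-3)·2 + 13·6 + 10·(-11) = 40 - 6 + 78 - 110 = 2

2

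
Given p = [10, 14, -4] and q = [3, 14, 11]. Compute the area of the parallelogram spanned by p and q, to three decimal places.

i: 14·11 - (-4)·14 = 154 - (-56) = 210
j: (-4)·3 - 10·11 = -12 - 110 = -122
k: 10·14 - 14·3 = 140 - 42 = 98
p × q = (210, -122, 98)
|p × q| = √(210² + (-122)² + 98²) = √68588 ≈ 261.8931

261.893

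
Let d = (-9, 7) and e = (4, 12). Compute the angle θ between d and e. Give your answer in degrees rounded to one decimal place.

d · e = (-9)·4 + 7·12 = -36 + 84 = 48
|d|² = 81 + 49 = 130,  |d| = √130 ≈ 11.401754
|e|² = 16 + 144 = 160,  |e| = √160 ≈ 12.649111
cos θ = 48 / (11.401754 · 12.649111) ≈ 0.33282
θ = arccos(0.33282) ≈ 70.6°

70.6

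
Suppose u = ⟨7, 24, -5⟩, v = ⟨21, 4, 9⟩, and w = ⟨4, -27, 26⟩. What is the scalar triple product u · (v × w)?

-6896

v × w:
i: 4·26 - 9·(-27) = 104 - (-243) = 347
j: 9·4 - 21·26 = 36 - 546 = -510
k: 21·(-27) - 4·4 = -567 - 16 = -583
v × w = (347, -510, -583)
u · (v × w) = 7·347 + 24·(-510) + (-5)·(-583) = 2429 - 12240 + 2915 = -6896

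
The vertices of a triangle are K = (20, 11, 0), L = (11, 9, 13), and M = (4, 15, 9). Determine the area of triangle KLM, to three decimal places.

80.083

KL = (-9, -2, 13),  KM = (-16, 4, 9)
i: (-2)·9 - 13·4 = -18 - 52 = -70
j: 13·(-16) - (-9)·9 = -208 - (-81) = -127
k: (-9)·4 - (-2)·(-16) = -36 - 32 = -68
KL × KM = (-70, -127, -68)
|KL × KM| = √25653 ≈ 160.1655
area = ½ · 160.1655 ≈ 80.083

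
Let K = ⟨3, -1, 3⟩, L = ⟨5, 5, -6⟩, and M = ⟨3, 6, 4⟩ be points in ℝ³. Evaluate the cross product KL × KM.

KL = (2, 6, -9)
KM = (0, 7, 1)
i: 6·1 - (-9)·7 = 6 - (-63) = 69
j: (-9)·0 - 2·1 = 0 - 2 = -2
k: 2·7 - 6·0 = 14 - 0 = 14
KL × KM = (69, -2, 14)

(69, -2, 14)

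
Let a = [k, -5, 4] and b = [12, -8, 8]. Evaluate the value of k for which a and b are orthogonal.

-6

a · b = k·12 + (-5)·(-8) + 4·8 = 72 + 12k
Set equal to 0: 12k = -72, so k = -6.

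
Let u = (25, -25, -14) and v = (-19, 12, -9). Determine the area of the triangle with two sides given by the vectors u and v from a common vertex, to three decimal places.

326.403

i: (-25)·(-9) - (-14)·12 = 225 - (-168) = 393
j: (-14)·(-19) - 25·(-9) = 266 - (-225) = 491
k: 25·12 - (-25)·(-19) = 300 - 475 = -175
u × v = (393, 491, -175)
|u × v| = √(393² + 491² + (-175)²) = √426155 ≈ 652.8055
area = ½ · 652.8055 ≈ 326.403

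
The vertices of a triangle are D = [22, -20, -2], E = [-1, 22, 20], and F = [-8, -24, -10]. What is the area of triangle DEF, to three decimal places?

DE = (-23, 42, 22),  DF = (-30, -4, -8)
i: 42·(-8) - 22·(-4) = -336 - (-88) = -248
j: 22·(-30) - (-23)·(-8) = -660 - 184 = -844
k: (-23)·(-4) - 42·(-30) = 92 - (-1260) = 1352
DE × DF = (-248, -844, 1352)
|DE × DF| = √2601744 ≈ 1612.9923
area = ½ · 1612.9923 ≈ 806.496

806.496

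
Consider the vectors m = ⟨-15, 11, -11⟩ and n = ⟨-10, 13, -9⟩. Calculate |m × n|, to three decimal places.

98.924

i: 11·(-9) - (-11)·13 = -99 - (-143) = 44
j: (-11)·(-10) - (-15)·(-9) = 110 - 135 = -25
k: (-15)·13 - 11·(-10) = -195 - (-110) = -85
m × n = (44, -25, -85)
|m × n| = √(44² + (-25)² + (-85)²) = √9786 ≈ 98.9242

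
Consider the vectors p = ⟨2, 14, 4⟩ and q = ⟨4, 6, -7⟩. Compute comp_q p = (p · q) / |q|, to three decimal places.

p · q = 2·4 + 14·6 + 4·(-7) = 8 + 84 - 28 = 64
|q| = √(16 + 36 + 49) = √101 ≈ 10.0499
comp_q p = 64 / √101 ≈ 6.368

6.368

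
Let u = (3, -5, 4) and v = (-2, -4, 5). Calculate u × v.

i: (-5)·5 - 4·(-4) = -25 - (-16) = -9
j: 4·(-2) - 3·5 = -8 - 15 = -23
k: 3·(-4) - (-5)·(-2) = -12 - 10 = -22
u × v = (-9, -23, -22)

(-9, -23, -22)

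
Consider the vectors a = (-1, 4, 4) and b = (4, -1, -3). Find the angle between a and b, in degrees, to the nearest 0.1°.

a · b = (-1)·4 + 4·(-1) + 4·(-3) = -4 - 4 - 12 = -20
|a|² = 1 + 16 + 16 = 33,  |a| = √33 ≈ 5.744563
|b|² = 16 + 1 + 9 = 26,  |b| = √26 ≈ 5.099020
cos θ = -20 / (5.744563 · 5.099020) ≈ -0.68279
θ = arccos(-0.68279) ≈ 133.1°

133.1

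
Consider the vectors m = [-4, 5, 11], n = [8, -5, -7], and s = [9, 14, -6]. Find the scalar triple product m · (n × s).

1140

n × s:
i: (-5)·(-6) - (-7)·14 = 30 - (-98) = 128
j: (-7)·9 - 8·(-6) = -63 - (-48) = -15
k: 8·14 - (-5)·9 = 112 - (-45) = 157
n × s = (128, -15, 157)
m · (n × s) = (-4)·128 + 5·(-15) + 11·157 = -512 - 75 + 1727 = 1140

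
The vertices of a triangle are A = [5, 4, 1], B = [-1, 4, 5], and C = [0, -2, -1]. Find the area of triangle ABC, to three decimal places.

26.907

AB = (-6, 0, 4),  AC = (-5, -6, -2)
i: 0·(-2) - 4·(-6) = 0 - (-24) = 24
j: 4·(-5) - (-6)·(-2) = -20 - 12 = -32
k: (-6)·(-6) - 0·(-5) = 36 - 0 = 36
AB × AC = (24, -32, 36)
|AB × AC| = √2896 ≈ 53.8145
area = ½ · 53.8145 ≈ 26.907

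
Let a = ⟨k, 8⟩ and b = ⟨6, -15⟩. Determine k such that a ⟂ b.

a · b = k·6 + 8·(-15) = -120 + 6k
Set equal to 0: 6k = 120, so k = 20.

20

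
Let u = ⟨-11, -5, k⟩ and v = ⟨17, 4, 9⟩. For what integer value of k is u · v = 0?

23

u · v = (-11)·17 + (-5)·4 + k·9 = -207 + 9k
Set equal to 0: 9k = 207, so k = 23.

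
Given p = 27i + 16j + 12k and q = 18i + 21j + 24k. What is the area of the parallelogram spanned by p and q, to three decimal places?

530.932

i: 16·24 - 12·21 = 384 - 252 = 132
j: 12·18 - 27·24 = 216 - 648 = -432
k: 27·21 - 16·18 = 567 - 288 = 279
p × q = (132, -432, 279)
|p × q| = √(132² + (-432)² + 279²) = √281889 ≈ 530.9322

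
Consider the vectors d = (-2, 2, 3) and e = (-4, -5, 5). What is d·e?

13

d · e = (-2)·(-4) + 2·(-5) + 3·5 = 8 - 10 + 15 = 13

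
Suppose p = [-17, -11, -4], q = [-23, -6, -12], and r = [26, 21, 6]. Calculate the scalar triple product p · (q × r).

q × r:
i: (-6)·6 - (-12)·21 = -36 - (-252) = 216
j: (-12)·26 - (-23)·6 = -312 - (-138) = -174
k: (-23)·21 - (-6)·26 = -483 - (-156) = -327
q × r = (216, -174, -327)
p · (q × r) = (-17)·216 + (-11)·(-174) + (-4)·(-327) = -3672 + 1914 + 1308 = -450

-450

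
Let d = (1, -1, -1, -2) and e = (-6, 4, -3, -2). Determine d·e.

-3

d · e = 1·(-6) + (-1)·4 + (-1)·(-3) + (-2)·(-2) = -6 - 4 + 3 + 4 = -3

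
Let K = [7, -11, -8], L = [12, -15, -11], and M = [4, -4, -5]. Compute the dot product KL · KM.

-52

KL = L − K = (5, -4, -3)
KM = M − K = (-3, 7, 3)
KL · KM = 5·(-3) + (-4)·7 + (-3)·3 = -15 - 28 - 9 = -52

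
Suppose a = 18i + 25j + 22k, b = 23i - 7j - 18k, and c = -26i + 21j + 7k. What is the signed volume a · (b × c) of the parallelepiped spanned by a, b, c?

b × c:
i: (-7)·7 - (-18)·21 = -49 - (-378) = 329
j: (-18)·(-26) - 23·7 = 468 - 161 = 307
k: 23·21 - (-7)·(-26) = 483 - 182 = 301
b × c = (329, 307, 301)
a · (b × c) = 18·329 + 25·307 + 22·301 = 5922 + 7675 + 6622 = 20219

20219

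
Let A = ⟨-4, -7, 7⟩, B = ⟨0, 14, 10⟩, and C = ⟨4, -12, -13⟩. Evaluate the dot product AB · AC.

AB = B − A = (4, 21, 3)
AC = C − A = (8, -5, -20)
AB · AC = 4·8 + 21·(-5) + 3·(-20) = 32 - 105 - 60 = -133

-133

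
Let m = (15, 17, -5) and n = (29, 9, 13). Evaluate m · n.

m · n = 15·29 + 17·9 + (-5)·13 = 435 + 153 - 65 = 523

523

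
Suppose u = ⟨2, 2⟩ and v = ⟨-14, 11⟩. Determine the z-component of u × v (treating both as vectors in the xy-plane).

50

2·11 - 2·(-14) = 22 - (-28) = 50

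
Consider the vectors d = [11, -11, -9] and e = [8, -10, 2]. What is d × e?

(-112, -94, -22)

i: (-11)·2 - (-9)·(-10) = -22 - 90 = -112
j: (-9)·8 - 11·2 = -72 - 22 = -94
k: 11·(-10) - (-11)·8 = -110 - (-88) = -22
d × e = (-112, -94, -22)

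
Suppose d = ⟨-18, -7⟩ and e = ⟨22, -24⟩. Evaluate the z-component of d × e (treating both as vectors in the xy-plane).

586

(-18)·(-24) - (-7)·22 = 432 - (-154) = 586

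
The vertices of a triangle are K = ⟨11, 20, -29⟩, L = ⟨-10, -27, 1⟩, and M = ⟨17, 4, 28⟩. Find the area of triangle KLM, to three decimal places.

1333.572

KL = (-21, -47, 30),  KM = (6, -16, 57)
i: (-47)·57 - 30·(-16) = -2679 - (-480) = -2199
j: 30·6 - (-21)·57 = 180 - (-1197) = 1377
k: (-21)·(-16) - (-47)·6 = 336 - (-282) = 618
KL × KM = (-2199, 1377, 618)
|KL × KM| = √7113654 ≈ 2667.1434
area = ½ · 2667.1434 ≈ 1333.572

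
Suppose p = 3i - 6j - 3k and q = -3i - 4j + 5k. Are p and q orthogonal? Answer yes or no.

yes

p · q = 3·(-3) + (-6)·(-4) + (-3)·5 = -9 + 24 - 15 = 0
Zero, so the vectors are orthogonal.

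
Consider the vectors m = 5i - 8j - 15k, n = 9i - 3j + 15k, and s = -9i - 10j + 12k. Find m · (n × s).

n × s:
i: (-3)·12 - 15·(-10) = -36 - (-150) = 114
j: 15·(-9) - 9·12 = -135 - 108 = -243
k: 9·(-10) - (-3)·(-9) = -90 - 27 = -117
n × s = (114, -243, -117)
m · (n × s) = 5·114 + (-8)·(-243) + (-15)·(-117) = 570 + 1944 + 1755 = 4269

4269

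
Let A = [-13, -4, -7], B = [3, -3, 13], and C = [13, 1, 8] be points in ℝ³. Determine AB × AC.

(-85, 280, 54)

AB = (16, 1, 20)
AC = (26, 5, 15)
i: 1·15 - 20·5 = 15 - 100 = -85
j: 20·26 - 16·15 = 520 - 240 = 280
k: 16·5 - 1·26 = 80 - 26 = 54
AB × AC = (-85, 280, 54)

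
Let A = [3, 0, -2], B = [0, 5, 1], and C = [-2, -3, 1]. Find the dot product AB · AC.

9

AB = B − A = (-3, 5, 3)
AC = C − A = (-5, -3, 3)
AB · AC = (-3)·(-5) + 5·(-3) + 3·3 = 15 - 15 + 9 = 9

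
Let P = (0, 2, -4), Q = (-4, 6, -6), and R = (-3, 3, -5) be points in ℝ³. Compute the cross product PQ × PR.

(-2, 2, 8)

PQ = (-4, 4, -2)
PR = (-3, 1, -1)
i: 4·(-1) - (-2)·1 = -4 - (-2) = -2
j: (-2)·(-3) - (-4)·(-1) = 6 - 4 = 2
k: (-4)·1 - 4·(-3) = -4 - (-12) = 8
PQ × PR = (-2, 2, 8)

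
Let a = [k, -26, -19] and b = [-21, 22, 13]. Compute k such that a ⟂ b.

-39

a · b = k·(-21) + (-26)·22 + (-19)·13 = -819 - 21k
Set equal to 0: -21k = 819, so k = -39.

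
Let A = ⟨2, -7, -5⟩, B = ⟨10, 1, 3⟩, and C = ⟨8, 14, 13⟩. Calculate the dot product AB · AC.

360

AB = B − A = (8, 8, 8)
AC = C − A = (6, 21, 18)
AB · AC = 8·6 + 8·21 + 8·18 = 48 + 168 + 144 = 360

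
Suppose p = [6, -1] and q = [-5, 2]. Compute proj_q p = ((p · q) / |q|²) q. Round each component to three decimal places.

p · q = 6·(-5) + (-1)·2 = -30 - 2 = -32
|q|² = 25 + 4 = 29
proj_q p = (-32/29) · (-5, 2) ≈ (5.517, -2.207)

(5.517, -2.207)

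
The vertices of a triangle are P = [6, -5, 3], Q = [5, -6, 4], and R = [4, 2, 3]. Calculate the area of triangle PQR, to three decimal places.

5.788

PQ = (-1, -1, 1),  PR = (-2, 7, 0)
i: (-1)·0 - 1·7 = 0 - 7 = -7
j: 1·(-2) - (-1)·0 = -2 - 0 = -2
k: (-1)·7 - (-1)·(-2) = -7 - 2 = -9
PQ × PR = (-7, -2, -9)
|PQ × PR| = √134 ≈ 11.5758
area = ½ · 11.5758 ≈ 5.788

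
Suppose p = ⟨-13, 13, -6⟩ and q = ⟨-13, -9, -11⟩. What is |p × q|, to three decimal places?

353.313

i: 13·(-11) - (-6)·(-9) = -143 - 54 = -197
j: (-6)·(-13) - (-13)·(-11) = 78 - 143 = -65
k: (-13)·(-9) - 13·(-13) = 117 - (-169) = 286
p × q = (-197, -65, 286)
|p × q| = √((-197)² + (-65)² + 286²) = √124830 ≈ 353.3129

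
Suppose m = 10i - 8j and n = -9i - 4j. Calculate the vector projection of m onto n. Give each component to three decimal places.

(5.381, 2.392)

m · n = 10·(-9) + (-8)·(-4) = -90 + 32 = -58
|n|² = 81 + 16 = 97
proj_n m = (-58/97) · (-9, -4) ≈ (5.381, 2.392)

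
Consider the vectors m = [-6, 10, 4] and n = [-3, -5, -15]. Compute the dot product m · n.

-92

m · n = (-6)·(-3) + 10·(-5) + 4·(-15) = 18 - 50 - 60 = -92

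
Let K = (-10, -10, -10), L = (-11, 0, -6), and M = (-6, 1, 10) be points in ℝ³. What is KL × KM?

(156, 36, -51)

KL = (-1, 10, 4)
KM = (4, 11, 20)
i: 10·20 - 4·11 = 200 - 44 = 156
j: 4·4 - (-1)·20 = 16 - (-20) = 36
k: (-1)·11 - 10·4 = -11 - 40 = -51
KL × KM = (156, 36, -51)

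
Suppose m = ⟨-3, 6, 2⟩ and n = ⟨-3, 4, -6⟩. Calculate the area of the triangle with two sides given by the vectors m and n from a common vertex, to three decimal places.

i: 6·(-6) - 2·4 = -36 - 8 = -44
j: 2·(-3) - (-3)·(-6) = -6 - 18 = -24
k: (-3)·4 - 6·(-3) = -12 - (-18) = 6
m × n = (-44, -24, 6)
|m × n| = √((-44)² + (-24)² + 6²) = √2548 ≈ 50.4777
area = ½ · 50.4777 ≈ 25.239

25.239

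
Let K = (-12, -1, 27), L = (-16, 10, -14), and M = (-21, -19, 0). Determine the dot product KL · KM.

KL = L − K = (-4, 11, -41)
KM = M − K = (-9, -18, -27)
KL · KM = (-4)·(-9) + 11·(-18) + (-41)·(-27) = 36 - 198 + 1107 = 945

945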